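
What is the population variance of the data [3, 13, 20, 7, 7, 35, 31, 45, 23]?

183.8025

Step 1: Compute the mean: (3 + 13 + 20 + 7 + 7 + 35 + 31 + 45 + 23) / 9 = 20.4444
Step 2: Compute squared deviations from the mean:
  (3 - 20.4444)^2 = 304.3086
  (13 - 20.4444)^2 = 55.4198
  (20 - 20.4444)^2 = 0.1975
  (7 - 20.4444)^2 = 180.7531
  (7 - 20.4444)^2 = 180.7531
  (35 - 20.4444)^2 = 211.8642
  (31 - 20.4444)^2 = 111.4198
  (45 - 20.4444)^2 = 602.9753
  (23 - 20.4444)^2 = 6.5309
Step 3: Sum of squared deviations = 1654.2222
Step 4: Population variance = 1654.2222 / 9 = 183.8025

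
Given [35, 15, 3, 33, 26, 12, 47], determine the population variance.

199.9592

Step 1: Compute the mean: (35 + 15 + 3 + 33 + 26 + 12 + 47) / 7 = 24.4286
Step 2: Compute squared deviations from the mean:
  (35 - 24.4286)^2 = 111.7551
  (15 - 24.4286)^2 = 88.898
  (3 - 24.4286)^2 = 459.1837
  (33 - 24.4286)^2 = 73.4694
  (26 - 24.4286)^2 = 2.4694
  (12 - 24.4286)^2 = 154.4694
  (47 - 24.4286)^2 = 509.4694
Step 3: Sum of squared deviations = 1399.7143
Step 4: Population variance = 1399.7143 / 7 = 199.9592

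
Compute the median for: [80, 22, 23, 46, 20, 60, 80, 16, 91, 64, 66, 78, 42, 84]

62

Step 1: Sort the data in ascending order: [16, 20, 22, 23, 42, 46, 60, 64, 66, 78, 80, 80, 84, 91]
Step 2: The number of values is n = 14.
Step 3: Since n is even, the median is the average of positions 7 and 8:
  Median = (60 + 64) / 2 = 62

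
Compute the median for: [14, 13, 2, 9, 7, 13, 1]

9

Step 1: Sort the data in ascending order: [1, 2, 7, 9, 13, 13, 14]
Step 2: The number of values is n = 7.
Step 3: Since n is odd, the median is the middle value at position 4: 9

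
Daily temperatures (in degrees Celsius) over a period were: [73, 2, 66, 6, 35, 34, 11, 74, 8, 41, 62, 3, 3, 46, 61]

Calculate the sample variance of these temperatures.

769.4286

Step 1: Compute the mean: (73 + 2 + 66 + 6 + 35 + 34 + 11 + 74 + 8 + 41 + 62 + 3 + 3 + 46 + 61) / 15 = 35
Step 2: Compute squared deviations from the mean:
  (73 - 35)^2 = 1444
  (2 - 35)^2 = 1089
  (66 - 35)^2 = 961
  (6 - 35)^2 = 841
  (35 - 35)^2 = 0
  (34 - 35)^2 = 1
  (11 - 35)^2 = 576
  (74 - 35)^2 = 1521
  (8 - 35)^2 = 729
  (41 - 35)^2 = 36
  (62 - 35)^2 = 729
  (3 - 35)^2 = 1024
  (3 - 35)^2 = 1024
  (46 - 35)^2 = 121
  (61 - 35)^2 = 676
Step 3: Sum of squared deviations = 10772
Step 4: Sample variance = 10772 / 14 = 769.4286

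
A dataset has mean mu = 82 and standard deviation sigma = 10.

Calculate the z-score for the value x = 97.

1.5

Step 1: Recall the z-score formula: z = (x - mu) / sigma
Step 2: Substitute values: z = (97 - 82) / 10
Step 3: z = 15 / 10 = 1.5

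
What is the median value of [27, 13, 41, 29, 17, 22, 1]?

22

Step 1: Sort the data in ascending order: [1, 13, 17, 22, 27, 29, 41]
Step 2: The number of values is n = 7.
Step 3: Since n is odd, the median is the middle value at position 4: 22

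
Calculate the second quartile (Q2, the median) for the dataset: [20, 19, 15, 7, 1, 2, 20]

15

Step 1: Sort the data: [1, 2, 7, 15, 19, 20, 20]
Step 2: n = 7
Step 3: Q2 is the median. Since n is odd, it is the middle value at position 4: 15
Step 4: Q2 = 15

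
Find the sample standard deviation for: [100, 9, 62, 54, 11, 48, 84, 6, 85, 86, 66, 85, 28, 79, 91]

32.2752

Step 1: Compute the mean: 59.6
Step 2: Sum of squared deviations from the mean: 14583.6
Step 3: Sample variance = 14583.6 / 14 = 1041.6857
Step 4: Standard deviation = sqrt(1041.6857) = 32.2752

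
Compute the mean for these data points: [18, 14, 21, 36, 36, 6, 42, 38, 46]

28.5556

Step 1: Sum all values: 18 + 14 + 21 + 36 + 36 + 6 + 42 + 38 + 46 = 257
Step 2: Count the number of values: n = 9
Step 3: Mean = sum / n = 257 / 9 = 28.5556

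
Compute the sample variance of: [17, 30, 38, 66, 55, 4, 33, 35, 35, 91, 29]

564.6545

Step 1: Compute the mean: (17 + 30 + 38 + 66 + 55 + 4 + 33 + 35 + 35 + 91 + 29) / 11 = 39.3636
Step 2: Compute squared deviations from the mean:
  (17 - 39.3636)^2 = 500.1322
  (30 - 39.3636)^2 = 87.6777
  (38 - 39.3636)^2 = 1.8595
  (66 - 39.3636)^2 = 709.4959
  (55 - 39.3636)^2 = 244.4959
  (4 - 39.3636)^2 = 1250.5868
  (33 - 39.3636)^2 = 40.4959
  (35 - 39.3636)^2 = 19.0413
  (35 - 39.3636)^2 = 19.0413
  (91 - 39.3636)^2 = 2666.314
  (29 - 39.3636)^2 = 107.405
Step 3: Sum of squared deviations = 5646.5455
Step 4: Sample variance = 5646.5455 / 10 = 564.6545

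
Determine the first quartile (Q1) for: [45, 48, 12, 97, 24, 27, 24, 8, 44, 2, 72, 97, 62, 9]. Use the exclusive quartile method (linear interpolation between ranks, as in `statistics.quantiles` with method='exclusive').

11.25

Step 1: Sort the data: [2, 8, 9, 12, 24, 24, 27, 44, 45, 48, 62, 72, 97, 97]
Step 2: n = 14
Step 3: Using the exclusive quartile method:
  Q1 = 11.25
  Q2 (median) = 35.5
  Q3 = 64.5
  IQR = Q3 - Q1 = 64.5 - 11.25 = 53.25
Step 4: Q1 = 11.25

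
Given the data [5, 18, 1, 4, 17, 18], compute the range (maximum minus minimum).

17

Step 1: Identify the maximum value: max = 18
Step 2: Identify the minimum value: min = 1
Step 3: Range = max - min = 18 - 1 = 17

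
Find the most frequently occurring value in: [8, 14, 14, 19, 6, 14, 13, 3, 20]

14

Step 1: Count the frequency of each value:
  3: appears 1 time(s)
  6: appears 1 time(s)
  8: appears 1 time(s)
  13: appears 1 time(s)
  14: appears 3 time(s)
  19: appears 1 time(s)
  20: appears 1 time(s)
Step 2: The value 14 appears most frequently (3 times).
Step 3: Mode = 14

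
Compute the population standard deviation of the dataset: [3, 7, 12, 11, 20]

5.678

Step 1: Compute the mean: 10.6
Step 2: Sum of squared deviations from the mean: 161.2
Step 3: Population variance = 161.2 / 5 = 32.24
Step 4: Standard deviation = sqrt(32.24) = 5.678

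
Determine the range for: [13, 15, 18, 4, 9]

14

Step 1: Identify the maximum value: max = 18
Step 2: Identify the minimum value: min = 4
Step 3: Range = max - min = 18 - 4 = 14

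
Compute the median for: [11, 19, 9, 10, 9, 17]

10.5

Step 1: Sort the data in ascending order: [9, 9, 10, 11, 17, 19]
Step 2: The number of values is n = 6.
Step 3: Since n is even, the median is the average of positions 3 and 4:
  Median = (10 + 11) / 2 = 10.5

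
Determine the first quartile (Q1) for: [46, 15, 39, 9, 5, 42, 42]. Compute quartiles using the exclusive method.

9

Step 1: Sort the data: [5, 9, 15, 39, 42, 42, 46]
Step 2: n = 7
Step 3: Using the exclusive quartile method:
  Q1 = 9
  Q2 (median) = 39
  Q3 = 42
  IQR = Q3 - Q1 = 42 - 9 = 33
Step 4: Q1 = 9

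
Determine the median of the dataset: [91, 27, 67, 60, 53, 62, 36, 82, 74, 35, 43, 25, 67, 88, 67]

62

Step 1: Sort the data in ascending order: [25, 27, 35, 36, 43, 53, 60, 62, 67, 67, 67, 74, 82, 88, 91]
Step 2: The number of values is n = 15.
Step 3: Since n is odd, the median is the middle value at position 8: 62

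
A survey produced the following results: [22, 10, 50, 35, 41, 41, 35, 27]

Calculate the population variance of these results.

138.7344

Step 1: Compute the mean: (22 + 10 + 50 + 35 + 41 + 41 + 35 + 27) / 8 = 32.625
Step 2: Compute squared deviations from the mean:
  (22 - 32.625)^2 = 112.8906
  (10 - 32.625)^2 = 511.8906
  (50 - 32.625)^2 = 301.8906
  (35 - 32.625)^2 = 5.6406
  (41 - 32.625)^2 = 70.1406
  (41 - 32.625)^2 = 70.1406
  (35 - 32.625)^2 = 5.6406
  (27 - 32.625)^2 = 31.6406
Step 3: Sum of squared deviations = 1109.875
Step 4: Population variance = 1109.875 / 8 = 138.7344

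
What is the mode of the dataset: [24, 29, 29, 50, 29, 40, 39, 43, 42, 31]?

29

Step 1: Count the frequency of each value:
  24: appears 1 time(s)
  29: appears 3 time(s)
  31: appears 1 time(s)
  39: appears 1 time(s)
  40: appears 1 time(s)
  42: appears 1 time(s)
  43: appears 1 time(s)
  50: appears 1 time(s)
Step 2: The value 29 appears most frequently (3 times).
Step 3: Mode = 29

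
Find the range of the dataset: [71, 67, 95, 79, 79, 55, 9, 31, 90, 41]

86

Step 1: Identify the maximum value: max = 95
Step 2: Identify the minimum value: min = 9
Step 3: Range = max - min = 95 - 9 = 86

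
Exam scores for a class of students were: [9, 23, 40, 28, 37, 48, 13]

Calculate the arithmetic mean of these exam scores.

28.2857

Step 1: Sum all values: 9 + 23 + 40 + 28 + 37 + 48 + 13 = 198
Step 2: Count the number of values: n = 7
Step 3: Mean = sum / n = 198 / 7 = 28.2857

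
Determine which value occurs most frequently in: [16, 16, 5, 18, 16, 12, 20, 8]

16

Step 1: Count the frequency of each value:
  5: appears 1 time(s)
  8: appears 1 time(s)
  12: appears 1 time(s)
  16: appears 3 time(s)
  18: appears 1 time(s)
  20: appears 1 time(s)
Step 2: The value 16 appears most frequently (3 times).
Step 3: Mode = 16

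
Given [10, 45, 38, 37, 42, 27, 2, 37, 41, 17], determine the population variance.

201.24

Step 1: Compute the mean: (10 + 45 + 38 + 37 + 42 + 27 + 2 + 37 + 41 + 17) / 10 = 29.6
Step 2: Compute squared deviations from the mean:
  (10 - 29.6)^2 = 384.16
  (45 - 29.6)^2 = 237.16
  (38 - 29.6)^2 = 70.56
  (37 - 29.6)^2 = 54.76
  (42 - 29.6)^2 = 153.76
  (27 - 29.6)^2 = 6.76
  (2 - 29.6)^2 = 761.76
  (37 - 29.6)^2 = 54.76
  (41 - 29.6)^2 = 129.96
  (17 - 29.6)^2 = 158.76
Step 3: Sum of squared deviations = 2012.4
Step 4: Population variance = 2012.4 / 10 = 201.24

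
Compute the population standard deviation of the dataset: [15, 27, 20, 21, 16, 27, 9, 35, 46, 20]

10.1607

Step 1: Compute the mean: 23.6
Step 2: Sum of squared deviations from the mean: 1032.4
Step 3: Population variance = 1032.4 / 10 = 103.24
Step 4: Standard deviation = sqrt(103.24) = 10.1607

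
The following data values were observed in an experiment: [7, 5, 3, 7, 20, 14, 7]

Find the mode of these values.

7

Step 1: Count the frequency of each value:
  3: appears 1 time(s)
  5: appears 1 time(s)
  7: appears 3 time(s)
  14: appears 1 time(s)
  20: appears 1 time(s)
Step 2: The value 7 appears most frequently (3 times).
Step 3: Mode = 7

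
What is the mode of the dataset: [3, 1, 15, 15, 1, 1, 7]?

1

Step 1: Count the frequency of each value:
  1: appears 3 time(s)
  3: appears 1 time(s)
  7: appears 1 time(s)
  15: appears 2 time(s)
Step 2: The value 1 appears most frequently (3 times).
Step 3: Mode = 1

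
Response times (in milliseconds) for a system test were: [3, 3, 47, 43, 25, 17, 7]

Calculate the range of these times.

44

Step 1: Identify the maximum value: max = 47
Step 2: Identify the minimum value: min = 3
Step 3: Range = max - min = 47 - 3 = 44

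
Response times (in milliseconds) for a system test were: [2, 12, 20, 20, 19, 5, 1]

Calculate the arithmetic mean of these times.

11.2857

Step 1: Sum all values: 2 + 12 + 20 + 20 + 19 + 5 + 1 = 79
Step 2: Count the number of values: n = 7
Step 3: Mean = sum / n = 79 / 7 = 11.2857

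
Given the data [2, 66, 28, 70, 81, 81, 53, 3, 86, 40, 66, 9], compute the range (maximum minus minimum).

84

Step 1: Identify the maximum value: max = 86
Step 2: Identify the minimum value: min = 2
Step 3: Range = max - min = 86 - 2 = 84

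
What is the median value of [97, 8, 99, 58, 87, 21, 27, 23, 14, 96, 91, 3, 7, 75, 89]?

58

Step 1: Sort the data in ascending order: [3, 7, 8, 14, 21, 23, 27, 58, 75, 87, 89, 91, 96, 97, 99]
Step 2: The number of values is n = 15.
Step 3: Since n is odd, the median is the middle value at position 8: 58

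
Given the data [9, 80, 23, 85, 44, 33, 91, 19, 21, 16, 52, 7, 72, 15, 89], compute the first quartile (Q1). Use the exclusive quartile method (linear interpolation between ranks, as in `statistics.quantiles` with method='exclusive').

16

Step 1: Sort the data: [7, 9, 15, 16, 19, 21, 23, 33, 44, 52, 72, 80, 85, 89, 91]
Step 2: n = 15
Step 3: Using the exclusive quartile method:
  Q1 = 16
  Q2 (median) = 33
  Q3 = 80
  IQR = Q3 - Q1 = 80 - 16 = 64
Step 4: Q1 = 16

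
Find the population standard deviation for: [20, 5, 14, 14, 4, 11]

5.5277

Step 1: Compute the mean: 11.3333
Step 2: Sum of squared deviations from the mean: 183.3333
Step 3: Population variance = 183.3333 / 6 = 30.5556
Step 4: Standard deviation = sqrt(30.5556) = 5.5277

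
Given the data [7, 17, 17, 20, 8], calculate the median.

17

Step 1: Sort the data in ascending order: [7, 8, 17, 17, 20]
Step 2: The number of values is n = 5.
Step 3: Since n is odd, the median is the middle value at position 3: 17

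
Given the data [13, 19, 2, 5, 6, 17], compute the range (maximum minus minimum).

17

Step 1: Identify the maximum value: max = 19
Step 2: Identify the minimum value: min = 2
Step 3: Range = max - min = 19 - 2 = 17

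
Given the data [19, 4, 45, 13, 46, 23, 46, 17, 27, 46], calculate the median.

25

Step 1: Sort the data in ascending order: [4, 13, 17, 19, 23, 27, 45, 46, 46, 46]
Step 2: The number of values is n = 10.
Step 3: Since n is even, the median is the average of positions 5 and 6:
  Median = (23 + 27) / 2 = 25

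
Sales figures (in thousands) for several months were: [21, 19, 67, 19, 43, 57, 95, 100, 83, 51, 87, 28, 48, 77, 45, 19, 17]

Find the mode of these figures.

19

Step 1: Count the frequency of each value:
  17: appears 1 time(s)
  19: appears 3 time(s)
  21: appears 1 time(s)
  28: appears 1 time(s)
  43: appears 1 time(s)
  45: appears 1 time(s)
  48: appears 1 time(s)
  51: appears 1 time(s)
  57: appears 1 time(s)
  67: appears 1 time(s)
  77: appears 1 time(s)
  83: appears 1 time(s)
  87: appears 1 time(s)
  95: appears 1 time(s)
  100: appears 1 time(s)
Step 2: The value 19 appears most frequently (3 times).
Step 3: Mode = 19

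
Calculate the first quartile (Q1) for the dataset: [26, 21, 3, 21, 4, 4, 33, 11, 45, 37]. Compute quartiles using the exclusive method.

4

Step 1: Sort the data: [3, 4, 4, 11, 21, 21, 26, 33, 37, 45]
Step 2: n = 10
Step 3: Using the exclusive quartile method:
  Q1 = 4
  Q2 (median) = 21
  Q3 = 34
  IQR = Q3 - Q1 = 34 - 4 = 30
Step 4: Q1 = 4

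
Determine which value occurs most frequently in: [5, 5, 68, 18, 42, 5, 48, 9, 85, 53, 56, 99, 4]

5

Step 1: Count the frequency of each value:
  4: appears 1 time(s)
  5: appears 3 time(s)
  9: appears 1 time(s)
  18: appears 1 time(s)
  42: appears 1 time(s)
  48: appears 1 time(s)
  53: appears 1 time(s)
  56: appears 1 time(s)
  68: appears 1 time(s)
  85: appears 1 time(s)
  99: appears 1 time(s)
Step 2: The value 5 appears most frequently (3 times).
Step 3: Mode = 5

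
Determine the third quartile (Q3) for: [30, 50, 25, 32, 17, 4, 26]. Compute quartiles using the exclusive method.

32

Step 1: Sort the data: [4, 17, 25, 26, 30, 32, 50]
Step 2: n = 7
Step 3: Using the exclusive quartile method:
  Q1 = 17
  Q2 (median) = 26
  Q3 = 32
  IQR = Q3 - Q1 = 32 - 17 = 15
Step 4: Q3 = 32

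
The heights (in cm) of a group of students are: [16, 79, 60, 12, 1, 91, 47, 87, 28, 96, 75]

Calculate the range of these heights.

95

Step 1: Identify the maximum value: max = 96
Step 2: Identify the minimum value: min = 1
Step 3: Range = max - min = 96 - 1 = 95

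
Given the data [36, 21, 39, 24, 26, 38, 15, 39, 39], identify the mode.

39

Step 1: Count the frequency of each value:
  15: appears 1 time(s)
  21: appears 1 time(s)
  24: appears 1 time(s)
  26: appears 1 time(s)
  36: appears 1 time(s)
  38: appears 1 time(s)
  39: appears 3 time(s)
Step 2: The value 39 appears most frequently (3 times).
Step 3: Mode = 39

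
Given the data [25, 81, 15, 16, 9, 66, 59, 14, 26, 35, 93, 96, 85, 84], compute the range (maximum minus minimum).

87

Step 1: Identify the maximum value: max = 96
Step 2: Identify the minimum value: min = 9
Step 3: Range = max - min = 96 - 9 = 87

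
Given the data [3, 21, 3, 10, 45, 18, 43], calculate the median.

18

Step 1: Sort the data in ascending order: [3, 3, 10, 18, 21, 43, 45]
Step 2: The number of values is n = 7.
Step 3: Since n is odd, the median is the middle value at position 4: 18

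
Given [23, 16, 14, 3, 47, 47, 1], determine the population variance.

307.3878

Step 1: Compute the mean: (23 + 16 + 14 + 3 + 47 + 47 + 1) / 7 = 21.5714
Step 2: Compute squared deviations from the mean:
  (23 - 21.5714)^2 = 2.0408
  (16 - 21.5714)^2 = 31.0408
  (14 - 21.5714)^2 = 57.3265
  (3 - 21.5714)^2 = 344.898
  (47 - 21.5714)^2 = 646.6122
  (47 - 21.5714)^2 = 646.6122
  (1 - 21.5714)^2 = 423.1837
Step 3: Sum of squared deviations = 2151.7143
Step 4: Population variance = 2151.7143 / 7 = 307.3878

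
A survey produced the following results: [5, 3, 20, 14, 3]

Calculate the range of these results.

17

Step 1: Identify the maximum value: max = 20
Step 2: Identify the minimum value: min = 3
Step 3: Range = max - min = 20 - 3 = 17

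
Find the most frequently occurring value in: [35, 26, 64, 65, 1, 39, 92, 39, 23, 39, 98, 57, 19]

39

Step 1: Count the frequency of each value:
  1: appears 1 time(s)
  19: appears 1 time(s)
  23: appears 1 time(s)
  26: appears 1 time(s)
  35: appears 1 time(s)
  39: appears 3 time(s)
  57: appears 1 time(s)
  64: appears 1 time(s)
  65: appears 1 time(s)
  92: appears 1 time(s)
  98: appears 1 time(s)
Step 2: The value 39 appears most frequently (3 times).
Step 3: Mode = 39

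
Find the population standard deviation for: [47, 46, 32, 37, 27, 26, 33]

7.7985

Step 1: Compute the mean: 35.4286
Step 2: Sum of squared deviations from the mean: 425.7143
Step 3: Population variance = 425.7143 / 7 = 60.8163
Step 4: Standard deviation = sqrt(60.8163) = 7.7985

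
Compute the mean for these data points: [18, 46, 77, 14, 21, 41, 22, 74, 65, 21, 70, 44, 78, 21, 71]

45.5333

Step 1: Sum all values: 18 + 46 + 77 + 14 + 21 + 41 + 22 + 74 + 65 + 21 + 70 + 44 + 78 + 21 + 71 = 683
Step 2: Count the number of values: n = 15
Step 3: Mean = sum / n = 683 / 15 = 45.5333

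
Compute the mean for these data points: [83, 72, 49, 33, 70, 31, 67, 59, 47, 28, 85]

56.7273

Step 1: Sum all values: 83 + 72 + 49 + 33 + 70 + 31 + 67 + 59 + 47 + 28 + 85 = 624
Step 2: Count the number of values: n = 11
Step 3: Mean = sum / n = 624 / 11 = 56.7273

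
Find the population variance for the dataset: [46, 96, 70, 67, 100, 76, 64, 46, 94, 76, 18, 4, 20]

893.8698

Step 1: Compute the mean: (46 + 96 + 70 + 67 + 100 + 76 + 64 + 46 + 94 + 76 + 18 + 4 + 20) / 13 = 59.7692
Step 2: Compute squared deviations from the mean:
  (46 - 59.7692)^2 = 189.5917
  (96 - 59.7692)^2 = 1312.6686
  (70 - 59.7692)^2 = 104.6686
  (67 - 59.7692)^2 = 52.284
  (100 - 59.7692)^2 = 1618.5148
  (76 - 59.7692)^2 = 263.4379
  (64 - 59.7692)^2 = 17.8994
  (46 - 59.7692)^2 = 189.5917
  (94 - 59.7692)^2 = 1171.7456
  (76 - 59.7692)^2 = 263.4379
  (18 - 59.7692)^2 = 1744.6686
  (4 - 59.7692)^2 = 3110.2071
  (20 - 59.7692)^2 = 1581.5917
Step 3: Sum of squared deviations = 11620.3077
Step 4: Population variance = 11620.3077 / 13 = 893.8698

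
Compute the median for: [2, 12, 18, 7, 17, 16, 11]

12

Step 1: Sort the data in ascending order: [2, 7, 11, 12, 16, 17, 18]
Step 2: The number of values is n = 7.
Step 3: Since n is odd, the median is the middle value at position 4: 12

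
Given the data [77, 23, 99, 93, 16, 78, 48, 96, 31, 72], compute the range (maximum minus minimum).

83

Step 1: Identify the maximum value: max = 99
Step 2: Identify the minimum value: min = 16
Step 3: Range = max - min = 99 - 16 = 83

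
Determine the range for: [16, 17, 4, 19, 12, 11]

15

Step 1: Identify the maximum value: max = 19
Step 2: Identify the minimum value: min = 4
Step 3: Range = max - min = 19 - 4 = 15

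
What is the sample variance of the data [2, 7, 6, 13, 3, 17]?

34.4

Step 1: Compute the mean: (2 + 7 + 6 + 13 + 3 + 17) / 6 = 8
Step 2: Compute squared deviations from the mean:
  (2 - 8)^2 = 36
  (7 - 8)^2 = 1
  (6 - 8)^2 = 4
  (13 - 8)^2 = 25
  (3 - 8)^2 = 25
  (17 - 8)^2 = 81
Step 3: Sum of squared deviations = 172
Step 4: Sample variance = 172 / 5 = 34.4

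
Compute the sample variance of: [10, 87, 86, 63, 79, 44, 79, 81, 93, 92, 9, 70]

882.0833

Step 1: Compute the mean: (10 + 87 + 86 + 63 + 79 + 44 + 79 + 81 + 93 + 92 + 9 + 70) / 12 = 66.0833
Step 2: Compute squared deviations from the mean:
  (10 - 66.0833)^2 = 3145.3403
  (87 - 66.0833)^2 = 437.5069
  (86 - 66.0833)^2 = 396.6736
  (63 - 66.0833)^2 = 9.5069
  (79 - 66.0833)^2 = 166.8403
  (44 - 66.0833)^2 = 487.6736
  (79 - 66.0833)^2 = 166.8403
  (81 - 66.0833)^2 = 222.5069
  (93 - 66.0833)^2 = 724.5069
  (92 - 66.0833)^2 = 671.6736
  (9 - 66.0833)^2 = 3258.5069
  (70 - 66.0833)^2 = 15.3403
Step 3: Sum of squared deviations = 9702.9167
Step 4: Sample variance = 9702.9167 / 11 = 882.0833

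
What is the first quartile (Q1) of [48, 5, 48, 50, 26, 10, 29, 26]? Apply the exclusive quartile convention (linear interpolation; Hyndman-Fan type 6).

14

Step 1: Sort the data: [5, 10, 26, 26, 29, 48, 48, 50]
Step 2: n = 8
Step 3: Using the exclusive quartile method:
  Q1 = 14
  Q2 (median) = 27.5
  Q3 = 48
  IQR = Q3 - Q1 = 48 - 14 = 34
Step 4: Q1 = 14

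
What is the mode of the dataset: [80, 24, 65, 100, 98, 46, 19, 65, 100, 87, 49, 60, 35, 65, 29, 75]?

65

Step 1: Count the frequency of each value:
  19: appears 1 time(s)
  24: appears 1 time(s)
  29: appears 1 time(s)
  35: appears 1 time(s)
  46: appears 1 time(s)
  49: appears 1 time(s)
  60: appears 1 time(s)
  65: appears 3 time(s)
  75: appears 1 time(s)
  80: appears 1 time(s)
  87: appears 1 time(s)
  98: appears 1 time(s)
  100: appears 2 time(s)
Step 2: The value 65 appears most frequently (3 times).
Step 3: Mode = 65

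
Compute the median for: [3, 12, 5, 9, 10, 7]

8

Step 1: Sort the data in ascending order: [3, 5, 7, 9, 10, 12]
Step 2: The number of values is n = 6.
Step 3: Since n is even, the median is the average of positions 3 and 4:
  Median = (7 + 9) / 2 = 8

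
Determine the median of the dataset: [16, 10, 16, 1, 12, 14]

13

Step 1: Sort the data in ascending order: [1, 10, 12, 14, 16, 16]
Step 2: The number of values is n = 6.
Step 3: Since n is even, the median is the average of positions 3 and 4:
  Median = (12 + 14) / 2 = 13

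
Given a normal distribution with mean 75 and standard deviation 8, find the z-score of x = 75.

0

Step 1: Recall the z-score formula: z = (x - mu) / sigma
Step 2: Substitute values: z = (75 - 75) / 8
Step 3: z = 0 / 8 = 0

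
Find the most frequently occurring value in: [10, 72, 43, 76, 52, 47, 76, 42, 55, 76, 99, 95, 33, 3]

76

Step 1: Count the frequency of each value:
  3: appears 1 time(s)
  10: appears 1 time(s)
  33: appears 1 time(s)
  42: appears 1 time(s)
  43: appears 1 time(s)
  47: appears 1 time(s)
  52: appears 1 time(s)
  55: appears 1 time(s)
  72: appears 1 time(s)
  76: appears 3 time(s)
  95: appears 1 time(s)
  99: appears 1 time(s)
Step 2: The value 76 appears most frequently (3 times).
Step 3: Mode = 76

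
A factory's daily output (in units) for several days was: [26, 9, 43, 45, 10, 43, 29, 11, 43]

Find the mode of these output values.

43

Step 1: Count the frequency of each value:
  9: appears 1 time(s)
  10: appears 1 time(s)
  11: appears 1 time(s)
  26: appears 1 time(s)
  29: appears 1 time(s)
  43: appears 3 time(s)
  45: appears 1 time(s)
Step 2: The value 43 appears most frequently (3 times).
Step 3: Mode = 43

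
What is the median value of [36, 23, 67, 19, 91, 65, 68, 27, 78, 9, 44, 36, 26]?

36

Step 1: Sort the data in ascending order: [9, 19, 23, 26, 27, 36, 36, 44, 65, 67, 68, 78, 91]
Step 2: The number of values is n = 13.
Step 3: Since n is odd, the median is the middle value at position 7: 36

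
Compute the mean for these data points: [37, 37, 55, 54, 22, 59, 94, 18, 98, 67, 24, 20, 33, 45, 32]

46.3333

Step 1: Sum all values: 37 + 37 + 55 + 54 + 22 + 59 + 94 + 18 + 98 + 67 + 24 + 20 + 33 + 45 + 32 = 695
Step 2: Count the number of values: n = 15
Step 3: Mean = sum / n = 695 / 15 = 46.3333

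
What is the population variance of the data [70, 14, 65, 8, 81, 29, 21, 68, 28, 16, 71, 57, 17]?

663.3018

Step 1: Compute the mean: (70 + 14 + 65 + 8 + 81 + 29 + 21 + 68 + 28 + 16 + 71 + 57 + 17) / 13 = 41.9231
Step 2: Compute squared deviations from the mean:
  (70 - 41.9231)^2 = 788.3136
  (14 - 41.9231)^2 = 779.6982
  (65 - 41.9231)^2 = 532.5444
  (8 - 41.9231)^2 = 1150.7751
  (81 - 41.9231)^2 = 1527.0059
  (29 - 41.9231)^2 = 167.0059
  (21 - 41.9231)^2 = 437.7751
  (68 - 41.9231)^2 = 680.0059
  (28 - 41.9231)^2 = 193.8521
  (16 - 41.9231)^2 = 672.0059
  (71 - 41.9231)^2 = 845.4675
  (57 - 41.9231)^2 = 227.3136
  (17 - 41.9231)^2 = 621.1598
Step 3: Sum of squared deviations = 8622.9231
Step 4: Population variance = 8622.9231 / 13 = 663.3018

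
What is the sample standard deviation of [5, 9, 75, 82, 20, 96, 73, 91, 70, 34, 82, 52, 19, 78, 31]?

31.7037

Step 1: Compute the mean: 54.4667
Step 2: Sum of squared deviations from the mean: 14071.7333
Step 3: Sample variance = 14071.7333 / 14 = 1005.1238
Step 4: Standard deviation = sqrt(1005.1238) = 31.7037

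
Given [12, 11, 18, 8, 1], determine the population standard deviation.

5.5498

Step 1: Compute the mean: 10
Step 2: Sum of squared deviations from the mean: 154
Step 3: Population variance = 154 / 5 = 30.8
Step 4: Standard deviation = sqrt(30.8) = 5.5498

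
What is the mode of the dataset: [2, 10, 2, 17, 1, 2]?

2

Step 1: Count the frequency of each value:
  1: appears 1 time(s)
  2: appears 3 time(s)
  10: appears 1 time(s)
  17: appears 1 time(s)
Step 2: The value 2 appears most frequently (3 times).
Step 3: Mode = 2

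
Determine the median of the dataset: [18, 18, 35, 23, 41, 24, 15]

23

Step 1: Sort the data in ascending order: [15, 18, 18, 23, 24, 35, 41]
Step 2: The number of values is n = 7.
Step 3: Since n is odd, the median is the middle value at position 4: 23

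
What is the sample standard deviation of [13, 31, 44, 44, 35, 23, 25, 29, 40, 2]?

13.5253

Step 1: Compute the mean: 28.6
Step 2: Sum of squared deviations from the mean: 1646.4
Step 3: Sample variance = 1646.4 / 9 = 182.9333
Step 4: Standard deviation = sqrt(182.9333) = 13.5253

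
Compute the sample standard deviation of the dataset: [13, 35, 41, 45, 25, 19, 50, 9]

15.3338

Step 1: Compute the mean: 29.625
Step 2: Sum of squared deviations from the mean: 1645.875
Step 3: Sample variance = 1645.875 / 7 = 235.125
Step 4: Standard deviation = sqrt(235.125) = 15.3338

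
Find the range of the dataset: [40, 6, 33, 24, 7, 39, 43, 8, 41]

37

Step 1: Identify the maximum value: max = 43
Step 2: Identify the minimum value: min = 6
Step 3: Range = max - min = 43 - 6 = 37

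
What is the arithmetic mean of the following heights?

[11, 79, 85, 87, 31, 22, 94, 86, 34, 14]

54.3

Step 1: Sum all values: 11 + 79 + 85 + 87 + 31 + 22 + 94 + 86 + 34 + 14 = 543
Step 2: Count the number of values: n = 10
Step 3: Mean = sum / n = 543 / 10 = 54.3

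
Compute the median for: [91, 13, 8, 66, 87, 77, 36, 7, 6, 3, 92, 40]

38

Step 1: Sort the data in ascending order: [3, 6, 7, 8, 13, 36, 40, 66, 77, 87, 91, 92]
Step 2: The number of values is n = 12.
Step 3: Since n is even, the median is the average of positions 6 and 7:
  Median = (36 + 40) / 2 = 38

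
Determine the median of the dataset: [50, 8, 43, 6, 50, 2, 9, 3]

8.5

Step 1: Sort the data in ascending order: [2, 3, 6, 8, 9, 43, 50, 50]
Step 2: The number of values is n = 8.
Step 3: Since n is even, the median is the average of positions 4 and 5:
  Median = (8 + 9) / 2 = 8.5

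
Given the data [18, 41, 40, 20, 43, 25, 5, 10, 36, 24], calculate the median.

24.5

Step 1: Sort the data in ascending order: [5, 10, 18, 20, 24, 25, 36, 40, 41, 43]
Step 2: The number of values is n = 10.
Step 3: Since n is even, the median is the average of positions 5 and 6:
  Median = (24 + 25) / 2 = 24.5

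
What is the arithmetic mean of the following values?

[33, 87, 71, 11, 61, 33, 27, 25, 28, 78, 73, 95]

51.8333

Step 1: Sum all values: 33 + 87 + 71 + 11 + 61 + 33 + 27 + 25 + 28 + 78 + 73 + 95 = 622
Step 2: Count the number of values: n = 12
Step 3: Mean = sum / n = 622 / 12 = 51.8333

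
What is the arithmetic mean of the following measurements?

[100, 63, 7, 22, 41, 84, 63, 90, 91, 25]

58.6

Step 1: Sum all values: 100 + 63 + 7 + 22 + 41 + 84 + 63 + 90 + 91 + 25 = 586
Step 2: Count the number of values: n = 10
Step 3: Mean = sum / n = 586 / 10 = 58.6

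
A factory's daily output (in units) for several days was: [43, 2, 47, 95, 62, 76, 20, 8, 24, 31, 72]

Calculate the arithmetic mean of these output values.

43.6364

Step 1: Sum all values: 43 + 2 + 47 + 95 + 62 + 76 + 20 + 8 + 24 + 31 + 72 = 480
Step 2: Count the number of values: n = 11
Step 3: Mean = sum / n = 480 / 11 = 43.6364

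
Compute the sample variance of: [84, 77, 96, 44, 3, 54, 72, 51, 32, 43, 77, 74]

679.1742

Step 1: Compute the mean: (84 + 77 + 96 + 44 + 3 + 54 + 72 + 51 + 32 + 43 + 77 + 74) / 12 = 58.9167
Step 2: Compute squared deviations from the mean:
  (84 - 58.9167)^2 = 629.1736
  (77 - 58.9167)^2 = 327.0069
  (96 - 58.9167)^2 = 1375.1736
  (44 - 58.9167)^2 = 222.5069
  (3 - 58.9167)^2 = 3126.6736
  (54 - 58.9167)^2 = 24.1736
  (72 - 58.9167)^2 = 171.1736
  (51 - 58.9167)^2 = 62.6736
  (32 - 58.9167)^2 = 724.5069
  (43 - 58.9167)^2 = 253.3403
  (77 - 58.9167)^2 = 327.0069
  (74 - 58.9167)^2 = 227.5069
Step 3: Sum of squared deviations = 7470.9167
Step 4: Sample variance = 7470.9167 / 11 = 679.1742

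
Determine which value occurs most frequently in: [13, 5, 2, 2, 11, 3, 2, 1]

2

Step 1: Count the frequency of each value:
  1: appears 1 time(s)
  2: appears 3 time(s)
  3: appears 1 time(s)
  5: appears 1 time(s)
  11: appears 1 time(s)
  13: appears 1 time(s)
Step 2: The value 2 appears most frequently (3 times).
Step 3: Mode = 2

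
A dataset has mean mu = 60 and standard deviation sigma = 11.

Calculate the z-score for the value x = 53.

-0.6364

Step 1: Recall the z-score formula: z = (x - mu) / sigma
Step 2: Substitute values: z = (53 - 60) / 11
Step 3: z = -7 / 11 = -0.6364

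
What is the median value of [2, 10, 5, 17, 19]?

10

Step 1: Sort the data in ascending order: [2, 5, 10, 17, 19]
Step 2: The number of values is n = 5.
Step 3: Since n is odd, the median is the middle value at position 3: 10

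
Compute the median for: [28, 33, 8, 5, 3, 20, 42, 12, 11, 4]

11.5

Step 1: Sort the data in ascending order: [3, 4, 5, 8, 11, 12, 20, 28, 33, 42]
Step 2: The number of values is n = 10.
Step 3: Since n is even, the median is the average of positions 5 and 6:
  Median = (11 + 12) / 2 = 11.5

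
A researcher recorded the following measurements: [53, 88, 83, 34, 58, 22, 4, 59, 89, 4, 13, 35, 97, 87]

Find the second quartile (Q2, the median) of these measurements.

55.5

Step 1: Sort the data: [4, 4, 13, 22, 34, 35, 53, 58, 59, 83, 87, 88, 89, 97]
Step 2: n = 14
Step 3: Q2 is the median. Since n is even, it is the average of the values at positions 7 and 8:
  Q2 = (53 + 58) / 2 = 55.5
Step 4: Q2 = 55.5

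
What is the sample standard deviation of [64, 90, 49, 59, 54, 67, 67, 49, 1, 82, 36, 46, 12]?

25.0033

Step 1: Compute the mean: 52
Step 2: Sum of squared deviations from the mean: 7502
Step 3: Sample variance = 7502 / 12 = 625.1667
Step 4: Standard deviation = sqrt(625.1667) = 25.0033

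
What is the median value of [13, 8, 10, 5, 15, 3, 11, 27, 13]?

11

Step 1: Sort the data in ascending order: [3, 5, 8, 10, 11, 13, 13, 15, 27]
Step 2: The number of values is n = 9.
Step 3: Since n is odd, the median is the middle value at position 5: 11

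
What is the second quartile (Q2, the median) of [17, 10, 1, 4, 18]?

10

Step 1: Sort the data: [1, 4, 10, 17, 18]
Step 2: n = 5
Step 3: Q2 is the median. Since n is odd, it is the middle value at position 3: 10
Step 4: Q2 = 10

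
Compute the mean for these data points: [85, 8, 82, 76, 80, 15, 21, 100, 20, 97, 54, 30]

55.6667

Step 1: Sum all values: 85 + 8 + 82 + 76 + 80 + 15 + 21 + 100 + 20 + 97 + 54 + 30 = 668
Step 2: Count the number of values: n = 12
Step 3: Mean = sum / n = 668 / 12 = 55.6667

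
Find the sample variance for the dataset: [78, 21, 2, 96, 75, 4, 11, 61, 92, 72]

1406.8444

Step 1: Compute the mean: (78 + 21 + 2 + 96 + 75 + 4 + 11 + 61 + 92 + 72) / 10 = 51.2
Step 2: Compute squared deviations from the mean:
  (78 - 51.2)^2 = 718.24
  (21 - 51.2)^2 = 912.04
  (2 - 51.2)^2 = 2420.64
  (96 - 51.2)^2 = 2007.04
  (75 - 51.2)^2 = 566.44
  (4 - 51.2)^2 = 2227.84
  (11 - 51.2)^2 = 1616.04
  (61 - 51.2)^2 = 96.04
  (92 - 51.2)^2 = 1664.64
  (72 - 51.2)^2 = 432.64
Step 3: Sum of squared deviations = 12661.6
Step 4: Sample variance = 12661.6 / 9 = 1406.8444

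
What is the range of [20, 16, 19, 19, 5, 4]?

16

Step 1: Identify the maximum value: max = 20
Step 2: Identify the minimum value: min = 4
Step 3: Range = max - min = 20 - 4 = 16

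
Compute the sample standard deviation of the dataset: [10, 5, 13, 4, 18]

5.7879

Step 1: Compute the mean: 10
Step 2: Sum of squared deviations from the mean: 134
Step 3: Sample variance = 134 / 4 = 33.5
Step 4: Standard deviation = sqrt(33.5) = 5.7879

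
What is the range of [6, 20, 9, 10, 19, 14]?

14

Step 1: Identify the maximum value: max = 20
Step 2: Identify the minimum value: min = 6
Step 3: Range = max - min = 20 - 6 = 14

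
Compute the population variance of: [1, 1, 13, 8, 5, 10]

19.8889

Step 1: Compute the mean: (1 + 1 + 13 + 8 + 5 + 10) / 6 = 6.3333
Step 2: Compute squared deviations from the mean:
  (1 - 6.3333)^2 = 28.4444
  (1 - 6.3333)^2 = 28.4444
  (13 - 6.3333)^2 = 44.4444
  (8 - 6.3333)^2 = 2.7778
  (5 - 6.3333)^2 = 1.7778
  (10 - 6.3333)^2 = 13.4444
Step 3: Sum of squared deviations = 119.3333
Step 4: Population variance = 119.3333 / 6 = 19.8889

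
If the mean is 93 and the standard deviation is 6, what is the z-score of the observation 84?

-1.5

Step 1: Recall the z-score formula: z = (x - mu) / sigma
Step 2: Substitute values: z = (84 - 93) / 6
Step 3: z = -9 / 6 = -1.5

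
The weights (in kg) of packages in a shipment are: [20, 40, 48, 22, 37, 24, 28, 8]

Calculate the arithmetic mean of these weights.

28.375

Step 1: Sum all values: 20 + 40 + 48 + 22 + 37 + 24 + 28 + 8 = 227
Step 2: Count the number of values: n = 8
Step 3: Mean = sum / n = 227 / 8 = 28.375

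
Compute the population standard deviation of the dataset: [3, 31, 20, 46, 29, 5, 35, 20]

13.7472

Step 1: Compute the mean: 23.625
Step 2: Sum of squared deviations from the mean: 1511.875
Step 3: Population variance = 1511.875 / 8 = 188.9844
Step 4: Standard deviation = sqrt(188.9844) = 13.7472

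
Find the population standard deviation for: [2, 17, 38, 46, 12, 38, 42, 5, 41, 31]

15.7277

Step 1: Compute the mean: 27.2
Step 2: Sum of squared deviations from the mean: 2473.6
Step 3: Population variance = 2473.6 / 10 = 247.36
Step 4: Standard deviation = sqrt(247.36) = 15.7277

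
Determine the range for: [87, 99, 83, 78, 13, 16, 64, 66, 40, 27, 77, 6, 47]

93

Step 1: Identify the maximum value: max = 99
Step 2: Identify the minimum value: min = 6
Step 3: Range = max - min = 99 - 6 = 93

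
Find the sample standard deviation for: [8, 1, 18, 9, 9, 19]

6.7725

Step 1: Compute the mean: 10.6667
Step 2: Sum of squared deviations from the mean: 229.3333
Step 3: Sample variance = 229.3333 / 5 = 45.8667
Step 4: Standard deviation = sqrt(45.8667) = 6.7725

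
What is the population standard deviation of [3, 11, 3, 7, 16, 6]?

4.6068

Step 1: Compute the mean: 7.6667
Step 2: Sum of squared deviations from the mean: 127.3333
Step 3: Population variance = 127.3333 / 6 = 21.2222
Step 4: Standard deviation = sqrt(21.2222) = 4.6068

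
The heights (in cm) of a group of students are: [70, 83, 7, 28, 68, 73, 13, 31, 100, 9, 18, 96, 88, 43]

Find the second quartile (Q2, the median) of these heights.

55.5

Step 1: Sort the data: [7, 9, 13, 18, 28, 31, 43, 68, 70, 73, 83, 88, 96, 100]
Step 2: n = 14
Step 3: Q2 is the median. Since n is even, it is the average of the values at positions 7 and 8:
  Q2 = (43 + 68) / 2 = 55.5
Step 4: Q2 = 55.5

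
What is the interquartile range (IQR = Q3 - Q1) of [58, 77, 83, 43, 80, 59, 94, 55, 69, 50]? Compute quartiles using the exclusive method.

27

Step 1: Sort the data: [43, 50, 55, 58, 59, 69, 77, 80, 83, 94]
Step 2: n = 10
Step 3: Using the exclusive quartile method:
  Q1 = 53.75
  Q2 (median) = 64
  Q3 = 80.75
  IQR = Q3 - Q1 = 80.75 - 53.75 = 27
Step 4: IQR = 27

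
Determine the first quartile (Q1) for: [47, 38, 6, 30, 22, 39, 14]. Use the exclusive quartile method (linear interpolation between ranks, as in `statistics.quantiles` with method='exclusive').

14

Step 1: Sort the data: [6, 14, 22, 30, 38, 39, 47]
Step 2: n = 7
Step 3: Using the exclusive quartile method:
  Q1 = 14
  Q2 (median) = 30
  Q3 = 39
  IQR = Q3 - Q1 = 39 - 14 = 25
Step 4: Q1 = 14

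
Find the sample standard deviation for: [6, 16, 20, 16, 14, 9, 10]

4.8648

Step 1: Compute the mean: 13
Step 2: Sum of squared deviations from the mean: 142
Step 3: Sample variance = 142 / 6 = 23.6667
Step 4: Standard deviation = sqrt(23.6667) = 4.8648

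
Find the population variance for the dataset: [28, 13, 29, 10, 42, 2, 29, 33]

158.4375

Step 1: Compute the mean: (28 + 13 + 29 + 10 + 42 + 2 + 29 + 33) / 8 = 23.25
Step 2: Compute squared deviations from the mean:
  (28 - 23.25)^2 = 22.5625
  (13 - 23.25)^2 = 105.0625
  (29 - 23.25)^2 = 33.0625
  (10 - 23.25)^2 = 175.5625
  (42 - 23.25)^2 = 351.5625
  (2 - 23.25)^2 = 451.5625
  (29 - 23.25)^2 = 33.0625
  (33 - 23.25)^2 = 95.0625
Step 3: Sum of squared deviations = 1267.5
Step 4: Population variance = 1267.5 / 8 = 158.4375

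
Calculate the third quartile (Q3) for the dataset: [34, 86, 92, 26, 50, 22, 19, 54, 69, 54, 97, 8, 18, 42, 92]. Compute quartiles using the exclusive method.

86

Step 1: Sort the data: [8, 18, 19, 22, 26, 34, 42, 50, 54, 54, 69, 86, 92, 92, 97]
Step 2: n = 15
Step 3: Using the exclusive quartile method:
  Q1 = 22
  Q2 (median) = 50
  Q3 = 86
  IQR = Q3 - Q1 = 86 - 22 = 64
Step 4: Q3 = 86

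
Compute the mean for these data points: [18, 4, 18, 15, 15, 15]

14.1667

Step 1: Sum all values: 18 + 4 + 18 + 15 + 15 + 15 = 85
Step 2: Count the number of values: n = 6
Step 3: Mean = sum / n = 85 / 6 = 14.1667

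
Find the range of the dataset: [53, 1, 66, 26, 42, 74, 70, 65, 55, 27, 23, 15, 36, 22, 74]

73

Step 1: Identify the maximum value: max = 74
Step 2: Identify the minimum value: min = 1
Step 3: Range = max - min = 74 - 1 = 73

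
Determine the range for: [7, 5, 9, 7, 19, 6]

14

Step 1: Identify the maximum value: max = 19
Step 2: Identify the minimum value: min = 5
Step 3: Range = max - min = 19 - 5 = 14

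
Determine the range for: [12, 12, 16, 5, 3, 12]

13

Step 1: Identify the maximum value: max = 16
Step 2: Identify the minimum value: min = 3
Step 3: Range = max - min = 16 - 3 = 13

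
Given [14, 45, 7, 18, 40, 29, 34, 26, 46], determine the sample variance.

191.1944

Step 1: Compute the mean: (14 + 45 + 7 + 18 + 40 + 29 + 34 + 26 + 46) / 9 = 28.7778
Step 2: Compute squared deviations from the mean:
  (14 - 28.7778)^2 = 218.3827
  (45 - 28.7778)^2 = 263.1605
  (7 - 28.7778)^2 = 474.2716
  (18 - 28.7778)^2 = 116.1605
  (40 - 28.7778)^2 = 125.9383
  (29 - 28.7778)^2 = 0.0494
  (34 - 28.7778)^2 = 27.2716
  (26 - 28.7778)^2 = 7.716
  (46 - 28.7778)^2 = 296.6049
Step 3: Sum of squared deviations = 1529.5556
Step 4: Sample variance = 1529.5556 / 8 = 191.1944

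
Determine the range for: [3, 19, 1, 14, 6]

18

Step 1: Identify the maximum value: max = 19
Step 2: Identify the minimum value: min = 1
Step 3: Range = max - min = 19 - 1 = 18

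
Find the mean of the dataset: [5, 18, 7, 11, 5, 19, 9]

10.5714

Step 1: Sum all values: 5 + 18 + 7 + 11 + 5 + 19 + 9 = 74
Step 2: Count the number of values: n = 7
Step 3: Mean = sum / n = 74 / 7 = 10.5714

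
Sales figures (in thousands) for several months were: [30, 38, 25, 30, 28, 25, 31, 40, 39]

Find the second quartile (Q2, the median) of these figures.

30

Step 1: Sort the data: [25, 25, 28, 30, 30, 31, 38, 39, 40]
Step 2: n = 9
Step 3: Q2 is the median. Since n is odd, it is the middle value at position 5: 30
Step 4: Q2 = 30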